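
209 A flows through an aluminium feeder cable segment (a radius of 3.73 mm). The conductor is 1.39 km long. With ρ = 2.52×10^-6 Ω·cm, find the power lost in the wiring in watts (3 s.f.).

ρ = 2.52×10^-6 Ω·cm = 2.52×10^-8 Ω·m
A = πr² = π(3.7300e-03 m)² = 4.371e-05 m²
R = ρL/A = (2.52×10^-8)(1390)/(4.371e-05) = 0.8014 Ω
P = I²R = (209)² × 0.8014 = 35000 W

35000 W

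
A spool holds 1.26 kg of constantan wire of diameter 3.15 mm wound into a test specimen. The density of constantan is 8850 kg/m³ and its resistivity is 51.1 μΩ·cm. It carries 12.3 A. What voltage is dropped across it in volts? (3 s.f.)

ρ = 51.1 μΩ·cm = 5.11×10^-7 Ω·m
A = π(d/2)² = π(1.5750e-03 m)² = 7.7931e-06 m²
L = m/(density·A) = 1.26/(8850×7.7931e-06) = 18.27 m
R = ρL/A = (5.11×10^-7)(18.27)/(7.7931e-06) = 1.198 Ω
V = IR = 12.3 × 1.198 = 14.7 V

14.7 V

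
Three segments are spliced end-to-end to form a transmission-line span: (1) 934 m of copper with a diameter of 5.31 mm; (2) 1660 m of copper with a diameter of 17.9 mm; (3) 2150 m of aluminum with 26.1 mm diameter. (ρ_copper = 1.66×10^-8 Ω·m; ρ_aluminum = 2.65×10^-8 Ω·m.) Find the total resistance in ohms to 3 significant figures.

Seg 1: A = π(d/2)² = π(2.6550e-03 m)² = 2.215e-05 m²
R_1 = (1.66×10^-8)(934)/(2.215e-05) = 0.7001 Ω
Seg 2: A = π(d/2)² = π(8.9500e-03 m)² = 2.516e-04 m²
R_2 = (1.66×10^-8)(1660)/(2.516e-04) = 0.1095 Ω
Seg 3: A = π(d/2)² = π(1.3050e-02 m)² = 5.350e-04 m²
R_3 = (2.65×10^-8)(2150)/(5.350e-04) = 0.1065 Ω
R_total = R_1 + R_2 + R_3 = 0.916 Ω

0.916 Ω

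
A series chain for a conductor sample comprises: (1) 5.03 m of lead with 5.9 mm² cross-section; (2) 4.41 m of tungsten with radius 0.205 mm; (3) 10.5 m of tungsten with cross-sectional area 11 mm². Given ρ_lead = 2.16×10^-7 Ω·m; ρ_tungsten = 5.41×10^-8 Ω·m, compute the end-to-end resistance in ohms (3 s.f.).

2.04 Ω

Seg 1: A = 5.9 mm² = 5.900e-06 m²
R_1 = (2.16×10^-7)(5.03)/(5.900e-06) = 0.1841 Ω
Seg 2: A = πr² = π(2.0500e-04 m)² = 1.320e-07 m²
R_2 = (5.41×10^-8)(4.41)/(1.320e-07) = 1.807 Ω
Seg 3: A = 11 mm² = 1.100e-05 m²
R_3 = (5.41×10^-8)(10.5)/(1.100e-05) = 0.05164 Ω
R_total = R_1 + R_2 + R_3 = 2.04 Ω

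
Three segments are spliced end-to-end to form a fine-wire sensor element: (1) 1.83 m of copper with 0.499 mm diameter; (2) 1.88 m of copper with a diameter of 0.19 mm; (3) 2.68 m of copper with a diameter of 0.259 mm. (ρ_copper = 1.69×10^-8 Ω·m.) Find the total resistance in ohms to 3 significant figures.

Seg 1: A = π(d/2)² = π(2.4950e-04 m)² = 1.956e-07 m²
R_1 = (1.69×10^-8)(1.83)/(1.956e-07) = 0.1581 Ω
Seg 2: A = π(d/2)² = π(9.5000e-05 m)² = 2.835e-08 m²
R_2 = (1.69×10^-8)(1.88)/(2.835e-08) = 1.121 Ω
Seg 3: A = π(d/2)² = π(1.2950e-04 m)² = 5.269e-08 m²
R_3 = (1.69×10^-8)(2.68)/(5.269e-08) = 0.8597 Ω
R_total = R_1 + R_2 + R_3 = 2.14 Ω

2.14 Ω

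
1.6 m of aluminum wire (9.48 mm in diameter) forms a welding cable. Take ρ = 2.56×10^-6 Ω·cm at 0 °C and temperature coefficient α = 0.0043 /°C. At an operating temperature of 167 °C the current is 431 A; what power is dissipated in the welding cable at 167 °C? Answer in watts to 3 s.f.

ρ = 2.56×10^-6 Ω·cm = 2.56×10^-8 Ω·m
A = π(d/2)² = π(4.7400e-03 m)² = 7.058e-05 m²
R₍0₎ = ρL/A = (2.56×10^-8)(1.6)/(7.058e-05) = 5.803×10^-4 Ω
R₍167₎ = R₍0₎(1 + αΔT) = 5.803×10^-4 × (1 + 0.0043×167) = 9.970×10^-4 Ω
P = I²R = (431)² × 9.970×10^-4 = 185 W

185 W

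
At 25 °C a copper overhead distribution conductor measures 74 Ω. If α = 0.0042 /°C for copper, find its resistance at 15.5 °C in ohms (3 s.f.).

71.0 Ω

ΔT = 15.5 − 25 = -9.5 °C
R = R₀(1 + αΔT) = 74 × (1 + 0.0042×-9.5) = 74 × 0.9601 = 71.0 Ω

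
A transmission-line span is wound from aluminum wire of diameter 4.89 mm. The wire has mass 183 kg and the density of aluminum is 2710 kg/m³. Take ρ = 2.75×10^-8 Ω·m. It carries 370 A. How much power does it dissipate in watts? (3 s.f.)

A = π(d/2)² = π(2.4450e-03 m)² = 1.8781e-05 m²
L = m/(density·A) = 183/(2710×1.8781e-05) = 3596 m
R = ρL/A = (2.75×10^-8)(3596)/(1.8781e-05) = 5.265 Ω
P = I²R = (370)² × 5.265 = 7.21×10^5 W

7.21×10^5 W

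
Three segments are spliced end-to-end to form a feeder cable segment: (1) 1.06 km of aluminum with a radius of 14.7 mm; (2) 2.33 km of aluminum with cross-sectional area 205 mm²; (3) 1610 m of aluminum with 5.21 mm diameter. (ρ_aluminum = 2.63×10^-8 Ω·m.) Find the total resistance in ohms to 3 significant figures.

Seg 1: A = πr² = π(1.4700e-02 m)² = 6.789e-04 m²
R_1 = (2.63×10^-8)(1060)/(6.789e-04) = 0.04107 Ω
Seg 2: A = 205 mm² = 2.050e-04 m²
R_2 = (2.63×10^-8)(2330)/(2.050e-04) = 0.2989 Ω
Seg 3: A = π(d/2)² = π(2.6050e-03 m)² = 2.132e-05 m²
R_3 = (2.63×10^-8)(1610)/(2.132e-05) = 1.986 Ω
R_total = R_1 + R_2 + R_3 = 2.33 Ω

2.33 Ω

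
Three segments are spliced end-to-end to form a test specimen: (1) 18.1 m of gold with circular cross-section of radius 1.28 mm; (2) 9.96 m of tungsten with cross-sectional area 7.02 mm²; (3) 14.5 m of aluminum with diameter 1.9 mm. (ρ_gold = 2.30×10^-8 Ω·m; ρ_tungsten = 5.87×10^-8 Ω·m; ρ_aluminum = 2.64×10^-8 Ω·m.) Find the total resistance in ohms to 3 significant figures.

0.299 Ω

Seg 1: A = πr² = π(1.2800e-03 m)² = 5.147e-06 m²
R_1 = (2.30×10^-8)(18.1)/(5.147e-06) = 0.08088 Ω
Seg 2: A = 7.02 mm² = 7.020e-06 m²
R_2 = (5.87×10^-8)(9.96)/(7.020e-06) = 0.08328 Ω
Seg 3: A = π(d/2)² = π(9.5000e-04 m)² = 2.835e-06 m²
R_3 = (2.64×10^-8)(14.5)/(2.835e-06) = 0.135 Ω
R_total = R_1 + R_2 + R_3 = 0.299 Ω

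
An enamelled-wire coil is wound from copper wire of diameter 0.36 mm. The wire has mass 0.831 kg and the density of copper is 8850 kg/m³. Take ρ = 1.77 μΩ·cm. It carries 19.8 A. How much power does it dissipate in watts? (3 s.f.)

62900 W

ρ = 1.77 μΩ·cm = 1.77×10^-8 Ω·m
A = π(d/2)² = π(1.8000e-04 m)² = 1.0179e-07 m²
L = m/(density·A) = 0.831/(8850×1.0179e-07) = 922.5 m
R = ρL/A = (1.77×10^-8)(922.5)/(1.0179e-07) = 160.4 Ω
P = I²R = (19.8)² × 160.4 = 62900 W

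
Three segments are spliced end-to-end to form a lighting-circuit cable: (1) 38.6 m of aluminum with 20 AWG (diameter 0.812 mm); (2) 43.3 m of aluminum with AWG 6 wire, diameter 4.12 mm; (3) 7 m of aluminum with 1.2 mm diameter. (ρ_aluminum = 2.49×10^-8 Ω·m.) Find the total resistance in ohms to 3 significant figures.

Seg 1: A = π(0.812/2 mm)² = π(4.0600e-04 m)² = 5.178e-07 m²
R_1 = (2.49×10^-8)(38.6)/(5.178e-07) = 1.856 Ω
Seg 2: A = π(4.12/2 mm)² = π(2.0600e-03 m)² = 1.333e-05 m²
R_2 = (2.49×10^-8)(43.3)/(1.333e-05) = 0.08087 Ω
Seg 3: A = π(d/2)² = π(6.0000e-04 m)² = 1.131e-06 m²
R_3 = (2.49×10^-8)(7)/(1.131e-06) = 0.1541 Ω
R_total = R_1 + R_2 + R_3 = 2.09 Ω

2.09 Ω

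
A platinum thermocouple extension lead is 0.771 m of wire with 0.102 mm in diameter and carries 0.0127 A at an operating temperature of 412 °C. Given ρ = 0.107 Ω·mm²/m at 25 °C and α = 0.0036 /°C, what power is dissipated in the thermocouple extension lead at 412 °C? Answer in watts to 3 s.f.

ρ = 0.107 Ω·mm²/m = 1.07×10^-7 Ω·m
A = π(d/2)² = π(5.1000e-05 m)² = 8.171e-09 m²
R₍25₎ = ρL/A = (1.07×10^-7)(0.771)/(8.171e-09) = 10.1 Ω
R₍412₎ = R₍25₎(1 + αΔT) = 10.1 × (1 + 0.0036×387) = 24.16 Ω
P = I²R = (0.0127)² × 24.16 = 0.00390 W

0.00390 W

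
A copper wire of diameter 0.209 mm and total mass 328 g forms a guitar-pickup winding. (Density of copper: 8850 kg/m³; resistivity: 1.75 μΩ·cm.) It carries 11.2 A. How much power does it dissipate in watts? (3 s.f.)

ρ = 1.75 μΩ·cm = 1.75×10^-8 Ω·m
A = π(d/2)² = π(1.0450e-04 m)² = 3.4307e-08 m²
L = m/(density·A) = 0.328/(8850×3.4307e-08) = 1080 m
R = ρL/A = (1.75×10^-8)(1080)/(3.4307e-08) = 551.1 Ω
P = I²R = (11.2)² × 551.1 = 69100 W

69100 W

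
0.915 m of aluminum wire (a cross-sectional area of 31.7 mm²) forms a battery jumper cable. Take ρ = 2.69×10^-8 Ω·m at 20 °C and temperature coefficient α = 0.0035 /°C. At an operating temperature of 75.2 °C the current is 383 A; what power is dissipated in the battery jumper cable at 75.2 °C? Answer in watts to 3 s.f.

A = 31.7 mm² = 3.170e-05 m²
R₍20₎ = ρL/A = (2.69×10^-8)(0.915)/(3.170e-05) = 7.765×10^-4 Ω
R₍75.2₎ = R₍20₎(1 + αΔT) = 7.765×10^-4 × (1 + 0.0035×55.2) = 9.265×10^-4 Ω
P = I²R = (383)² × 9.265×10^-4 = 136 W

136 W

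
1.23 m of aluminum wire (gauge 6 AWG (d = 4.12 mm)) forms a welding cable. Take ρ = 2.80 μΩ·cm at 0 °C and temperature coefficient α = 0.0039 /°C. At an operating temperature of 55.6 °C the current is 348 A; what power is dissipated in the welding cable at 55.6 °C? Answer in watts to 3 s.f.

ρ = 2.80 μΩ·cm = 2.80×10^-8 Ω·m
A = π(4.12/2 mm)² = π(2.0600e-03 m)² = 1.333e-05 m²
R₍0₎ = ρL/A = (2.80×10^-8)(1.23)/(1.333e-05) = 0.002583 Ω
R₍55.6₎ = R₍0₎(1 + αΔT) = 0.002583 × (1 + 0.0039×55.6) = 0.003143 Ω
P = I²R = (348)² × 0.003143 = 381 W

381 W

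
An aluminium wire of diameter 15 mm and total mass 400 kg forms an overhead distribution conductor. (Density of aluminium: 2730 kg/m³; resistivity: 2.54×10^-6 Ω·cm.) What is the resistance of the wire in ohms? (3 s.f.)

0.119 Ω

ρ = 2.54×10^-6 Ω·cm = 2.54×10^-8 Ω·m
A = π(d/2)² = π(7.5000e-03 m)² = 1.7671e-04 m²
L = m/(density·A) = 400/(2730×1.7671e-04) = 829.1 m
R = ρL/A = (2.54×10^-8)(829.1)/(1.7671e-04) = 0.119 Ω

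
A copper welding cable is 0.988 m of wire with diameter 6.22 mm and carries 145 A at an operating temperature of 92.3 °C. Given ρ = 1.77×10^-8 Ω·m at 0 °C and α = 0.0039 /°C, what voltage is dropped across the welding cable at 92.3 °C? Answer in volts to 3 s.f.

0.113 V

A = π(d/2)² = π(3.1100e-03 m)² = 3.039e-05 m²
R₍0₎ = ρL/A = (1.77×10^-8)(0.988)/(3.039e-05) = 5.755×10^-4 Ω
R₍92.3₎ = R₍0₎(1 + αΔT) = 5.755×10^-4 × (1 + 0.0039×92.3) = 7.827×10^-4 Ω
V = IR = 145 × 7.827×10^-4 = 0.113 V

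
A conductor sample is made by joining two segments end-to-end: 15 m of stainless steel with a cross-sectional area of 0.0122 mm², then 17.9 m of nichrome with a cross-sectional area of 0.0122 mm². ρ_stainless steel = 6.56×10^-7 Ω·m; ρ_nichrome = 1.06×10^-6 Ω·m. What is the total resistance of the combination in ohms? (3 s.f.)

2360 Ω

Segment 1: A = 0.0122 mm² = 1.220e-08 m²
R₁ = ρL/A = (6.56×10^-7)(15)/(1.220e-08) = 806.6 Ω
R₂ = (1.06×10^-6)(17.9)/(1.220e-08) = 1555 Ω
R = R₁ + R₂ = 2360 Ω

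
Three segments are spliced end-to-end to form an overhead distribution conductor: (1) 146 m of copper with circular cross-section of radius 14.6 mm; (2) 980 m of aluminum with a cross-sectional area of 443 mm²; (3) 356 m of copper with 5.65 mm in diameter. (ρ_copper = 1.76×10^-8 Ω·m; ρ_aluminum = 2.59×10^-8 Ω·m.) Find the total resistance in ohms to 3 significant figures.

0.311 Ω

Seg 1: A = πr² = π(1.4600e-02 m)² = 6.697e-04 m²
R_1 = (1.76×10^-8)(146)/(6.697e-04) = 0.003837 Ω
Seg 2: A = 443 mm² = 4.430e-04 m²
R_2 = (2.59×10^-8)(980)/(4.430e-04) = 0.0573 Ω
Seg 3: A = π(d/2)² = π(2.8250e-03 m)² = 2.507e-05 m²
R_3 = (1.76×10^-8)(356)/(2.507e-05) = 0.2499 Ω
R_total = R_1 + R_2 + R_3 = 0.311 Ω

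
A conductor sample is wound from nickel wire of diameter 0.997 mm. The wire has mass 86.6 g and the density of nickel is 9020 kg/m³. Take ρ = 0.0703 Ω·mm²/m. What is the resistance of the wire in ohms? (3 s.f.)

ρ = 0.0703 Ω·mm²/m = 7.03×10^-8 Ω·m
A = π(d/2)² = π(4.9850e-04 m)² = 7.8069e-07 m²
L = m/(density·A) = 0.0866/(9020×7.8069e-07) = 12.3 m
R = ρL/A = (7.03×10^-8)(12.3)/(7.8069e-07) = 1.11 Ω

1.11 Ω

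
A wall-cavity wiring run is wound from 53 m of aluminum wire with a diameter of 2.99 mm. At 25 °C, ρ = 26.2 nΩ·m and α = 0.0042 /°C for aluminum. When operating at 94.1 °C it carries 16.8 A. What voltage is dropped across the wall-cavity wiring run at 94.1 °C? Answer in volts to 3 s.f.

4.29 V

ρ = 26.2 nΩ·m = 2.62×10^-8 Ω·m
A = π(d/2)² = π(1.4950e-03 m)² = 7.022e-06 m²
R₍25₎ = ρL/A = (2.62×10^-8)(53)/(7.022e-06) = 0.1978 Ω
R₍94.1₎ = R₍25₎(1 + αΔT) = 0.1978 × (1 + 0.0042×69.1) = 0.2552 Ω
V = IR = 16.8 × 0.2552 = 4.29 V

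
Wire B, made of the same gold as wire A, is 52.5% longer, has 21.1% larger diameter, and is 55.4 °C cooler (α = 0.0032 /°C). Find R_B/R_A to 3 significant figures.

R ∝ ρL/d² with ρ ∝ (1+αΔT), so R_B/R_A = (1 + 52.5/100) × (1 + 21.1/100)⁻² × (1 − 0.0032×55.4)
= 1.525 × 0.6819 × 0.8227 = 0.856

0.856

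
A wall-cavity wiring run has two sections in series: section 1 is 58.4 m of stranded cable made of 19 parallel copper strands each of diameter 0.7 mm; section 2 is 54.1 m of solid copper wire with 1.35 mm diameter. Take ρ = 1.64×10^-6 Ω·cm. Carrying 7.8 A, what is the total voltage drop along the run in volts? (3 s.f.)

5.86 V

ρ = 1.64×10^-6 Ω·cm = 1.64×10^-8 Ω·m
Section 1: A_strand = π(3.5000e-04)² = 3.848e-07 m²; R₁ = ρL/(N·A_s) = (1.64×10^-8)(58.4)/(19×3.848e-07) = 0.131 Ω
Section 2: A = π(d/2)² = π(6.7500e-04 m)² = 1.431e-06 m²
R₂ = (1.64×10^-8)(54.1)/(1.431e-06) = 0.6198 Ω
R = R₁ + R₂ = 0.7508 Ω
V = IR = 7.8 × 0.7508 = 5.86 V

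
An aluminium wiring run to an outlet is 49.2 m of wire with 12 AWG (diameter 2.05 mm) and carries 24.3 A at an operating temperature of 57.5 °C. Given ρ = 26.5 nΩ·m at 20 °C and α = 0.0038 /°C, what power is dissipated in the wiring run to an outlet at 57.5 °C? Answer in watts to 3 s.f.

ρ = 26.5 nΩ·m = 2.65×10^-8 Ω·m
A = π(2.05/2 mm)² = π(1.0250e-03 m)² = 3.301e-06 m²
R₍20₎ = ρL/A = (2.65×10^-8)(49.2)/(3.301e-06) = 0.395 Ω
R₍57.5₎ = R₍20₎(1 + αΔT) = 0.395 × (1 + 0.0038×37.5) = 0.4513 Ω
P = I²R = (24.3)² × 0.4513 = 266 W

266 W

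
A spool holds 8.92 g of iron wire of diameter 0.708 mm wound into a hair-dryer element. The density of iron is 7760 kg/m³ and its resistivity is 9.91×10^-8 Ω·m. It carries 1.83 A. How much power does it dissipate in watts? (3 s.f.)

A = π(d/2)² = π(3.5400e-04 m)² = 3.9369e-07 m²
L = m/(density·A) = 0.00892/(7760×3.9369e-07) = 2.92 m
R = ρL/A = (9.91×10^-8)(2.92)/(3.9369e-07) = 0.735 Ω
P = I²R = (1.83)² × 0.735 = 2.46 W

2.46 W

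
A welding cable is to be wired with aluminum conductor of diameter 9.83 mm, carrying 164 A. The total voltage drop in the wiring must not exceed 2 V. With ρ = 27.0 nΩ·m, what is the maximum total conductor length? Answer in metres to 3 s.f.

ρ = 27.0 nΩ·m = 2.70×10^-8 Ω·m
A = π(d/2)² = π(4.9150e-03 m)² = 7.589e-05 m²
L_max = V_max·A/(1·ρI) = (2)(7.589e-05)/(2.70×10^-8×164) = 34.3 m

34.3 m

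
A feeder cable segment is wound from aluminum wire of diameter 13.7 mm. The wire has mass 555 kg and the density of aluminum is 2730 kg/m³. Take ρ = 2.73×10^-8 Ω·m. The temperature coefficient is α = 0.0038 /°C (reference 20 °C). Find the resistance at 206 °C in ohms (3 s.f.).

0.436 Ω

A = π(d/2)² = π(6.8500e-03 m)² = 1.4741e-04 m²
L = m/(density·A) = 555/(2730×1.4741e-04) = 1379 m
R = ρL/A = (2.73×10^-8)(1379)/(1.4741e-04) = 0.2554 Ω
R(206 °C) = 0.2554 × (1 + 0.0038×186) = 0.436 Ω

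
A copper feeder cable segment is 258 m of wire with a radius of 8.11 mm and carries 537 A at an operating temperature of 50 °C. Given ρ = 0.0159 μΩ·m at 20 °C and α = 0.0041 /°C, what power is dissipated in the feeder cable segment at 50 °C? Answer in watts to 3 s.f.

ρ = 0.0159 μΩ·m = 1.59×10^-8 Ω·m
A = πr² = π(8.1100e-03 m)² = 2.066e-04 m²
R₍20₎ = ρL/A = (1.59×10^-8)(258)/(2.066e-04) = 0.01985 Ω
R₍50₎ = R₍20₎(1 + αΔT) = 0.01985 × (1 + 0.0041×30) = 0.02229 Ω
P = I²R = (537)² × 0.02229 = 6430 W

6430 W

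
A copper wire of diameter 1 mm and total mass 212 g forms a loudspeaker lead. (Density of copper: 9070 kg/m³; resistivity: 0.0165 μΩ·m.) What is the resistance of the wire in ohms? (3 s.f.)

ρ = 0.0165 μΩ·m = 1.65×10^-8 Ω·m
A = π(d/2)² = π(5.0000e-04 m)² = 7.8540e-07 m²
L = m/(density·A) = 0.212/(9070×7.8540e-07) = 29.76 m
R = ρL/A = (1.65×10^-8)(29.76)/(7.8540e-07) = 0.625 Ω

0.625 Ω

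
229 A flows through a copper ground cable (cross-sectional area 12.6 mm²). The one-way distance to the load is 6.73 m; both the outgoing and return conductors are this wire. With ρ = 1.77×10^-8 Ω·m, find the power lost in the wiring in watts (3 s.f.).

992 W

A = 12.6 mm² = 1.260e-05 m²
Total conductor length (both ways) L = 2 × 6.73 = 13.46 m
R = ρL/A = (1.77×10^-8)(13.46)/(1.260e-05) = 0.01891 Ω
P = I²R = (229)² × 0.01891 = 992 W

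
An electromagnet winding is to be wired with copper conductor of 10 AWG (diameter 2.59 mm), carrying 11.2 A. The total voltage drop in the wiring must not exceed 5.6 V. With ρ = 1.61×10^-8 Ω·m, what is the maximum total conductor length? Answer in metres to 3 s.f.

164 m

A = π(2.59/2 mm)² = π(1.2950e-03 m)² = 5.269e-06 m²
L_max = V_max·A/(1·ρI) = (5.6)(5.269e-06)/(1.61×10^-8×11.2) = 164 m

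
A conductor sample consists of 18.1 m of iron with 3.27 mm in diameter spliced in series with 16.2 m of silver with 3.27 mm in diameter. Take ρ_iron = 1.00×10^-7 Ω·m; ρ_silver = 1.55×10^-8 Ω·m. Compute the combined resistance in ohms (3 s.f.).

0.245 Ω

Segment 1: A = π(d/2)² = π(1.6350e-03 m)² = 8.398e-06 m²
R₁ = ρL/A = (1.00×10^-7)(18.1)/(8.398e-06) = 0.2155 Ω
R₂ = (1.55×10^-8)(16.2)/(8.398e-06) = 0.0299 Ω
R = R₁ + R₂ = 0.245 Ω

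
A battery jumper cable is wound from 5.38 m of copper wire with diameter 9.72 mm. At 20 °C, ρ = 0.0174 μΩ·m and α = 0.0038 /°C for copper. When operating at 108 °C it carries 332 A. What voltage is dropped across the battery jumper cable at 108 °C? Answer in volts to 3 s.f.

ρ = 0.0174 μΩ·m = 1.74×10^-8 Ω·m
A = π(d/2)² = π(4.8600e-03 m)² = 7.420e-05 m²
R₍20₎ = ρL/A = (1.74×10^-8)(5.38)/(7.420e-05) = 0.001262 Ω
R₍108₎ = R₍20₎(1 + αΔT) = 0.001262 × (1 + 0.0038×88) = 0.001683 Ω
V = IR = 332 × 0.001683 = 0.559 V

0.559 V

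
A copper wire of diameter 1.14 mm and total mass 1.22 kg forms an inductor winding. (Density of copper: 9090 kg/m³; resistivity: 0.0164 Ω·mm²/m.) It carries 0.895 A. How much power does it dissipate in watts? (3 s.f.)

ρ = 0.0164 Ω·mm²/m = 1.64×10^-8 Ω·m
A = π(d/2)² = π(5.7000e-04 m)² = 1.0207e-06 m²
L = m/(density·A) = 1.22/(9090×1.0207e-06) = 131.5 m
R = ρL/A = (1.64×10^-8)(131.5)/(1.0207e-06) = 2.113 Ω
P = I²R = (0.895)² × 2.113 = 1.69 W

1.69 W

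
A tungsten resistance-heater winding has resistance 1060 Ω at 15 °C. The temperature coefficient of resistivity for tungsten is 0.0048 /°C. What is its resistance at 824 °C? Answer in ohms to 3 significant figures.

5180 Ω

ΔT = 824 − 15 = 809 °C
R = R₀(1 + αΔT) = 1060 × (1 + 0.0048×809) = 1060 × 4.883 = 5180 Ω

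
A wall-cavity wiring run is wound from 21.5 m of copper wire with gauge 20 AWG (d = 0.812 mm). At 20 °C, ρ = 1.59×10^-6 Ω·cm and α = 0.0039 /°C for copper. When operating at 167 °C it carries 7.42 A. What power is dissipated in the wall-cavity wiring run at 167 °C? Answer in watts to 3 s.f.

57.2 W

ρ = 1.59×10^-6 Ω·cm = 1.59×10^-8 Ω·m
A = π(0.812/2 mm)² = π(4.0600e-04 m)² = 5.178e-07 m²
R₍20₎ = ρL/A = (1.59×10^-8)(21.5)/(5.178e-07) = 0.6601 Ω
R₍167₎ = R₍20₎(1 + αΔT) = 0.6601 × (1 + 0.0039×147) = 1.039 Ω
P = I²R = (7.42)² × 1.039 = 57.2 W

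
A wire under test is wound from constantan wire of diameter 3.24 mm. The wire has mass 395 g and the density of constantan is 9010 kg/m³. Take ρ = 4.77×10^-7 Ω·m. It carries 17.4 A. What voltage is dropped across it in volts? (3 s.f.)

5.35 V

A = π(d/2)² = π(1.6200e-03 m)² = 8.2448e-06 m²
L = m/(density·A) = 0.395/(9010×8.2448e-06) = 5.317 m
R = ρL/A = (4.77×10^-7)(5.317)/(8.2448e-06) = 0.3076 Ω
V = IR = 17.4 × 0.3076 = 5.35 V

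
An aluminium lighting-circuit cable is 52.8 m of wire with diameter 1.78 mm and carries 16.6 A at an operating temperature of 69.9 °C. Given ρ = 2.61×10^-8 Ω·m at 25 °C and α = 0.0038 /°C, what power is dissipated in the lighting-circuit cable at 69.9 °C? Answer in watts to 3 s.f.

179 W

A = π(d/2)² = π(8.9000e-04 m)² = 2.488e-06 m²
R₍25₎ = ρL/A = (2.61×10^-8)(52.8)/(2.488e-06) = 0.5538 Ω
R₍69.9₎ = R₍25₎(1 + αΔT) = 0.5538 × (1 + 0.0038×44.9) = 0.6483 Ω
P = I²R = (16.6)² × 0.6483 = 179 W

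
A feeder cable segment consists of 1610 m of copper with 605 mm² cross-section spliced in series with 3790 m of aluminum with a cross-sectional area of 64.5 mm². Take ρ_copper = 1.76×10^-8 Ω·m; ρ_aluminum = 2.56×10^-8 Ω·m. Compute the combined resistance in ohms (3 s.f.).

1.55 Ω

Segment 1: A = 605 mm² = 6.050e-04 m²
R₁ = ρL/A = (1.76×10^-8)(1610)/(6.050e-04) = 0.04684 Ω
Segment 2: A = 64.5 mm² = 6.450e-05 m²
R₂ = (2.56×10^-8)(3790)/(6.450e-05) = 1.504 Ω
R = R₁ + R₂ = 1.55 Ω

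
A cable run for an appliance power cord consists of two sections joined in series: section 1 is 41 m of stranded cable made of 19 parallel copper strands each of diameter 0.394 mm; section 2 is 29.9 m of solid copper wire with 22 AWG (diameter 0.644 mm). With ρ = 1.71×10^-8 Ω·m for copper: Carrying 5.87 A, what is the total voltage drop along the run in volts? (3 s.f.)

11.0 V

Section 1: A_strand = π(1.9700e-04)² = 1.219e-07 m²; R₁ = ρL/(N·A_s) = (1.71×10^-8)(41)/(19×1.219e-07) = 0.3027 Ω
Section 2: A = π(0.644/2 mm)² = π(3.2200e-04 m)² = 3.257e-07 m²
R₂ = (1.71×10^-8)(29.9)/(3.257e-07) = 1.57 Ω
R = R₁ + R₂ = 1.872 Ω
V = IR = 5.87 × 1.872 = 11.0 V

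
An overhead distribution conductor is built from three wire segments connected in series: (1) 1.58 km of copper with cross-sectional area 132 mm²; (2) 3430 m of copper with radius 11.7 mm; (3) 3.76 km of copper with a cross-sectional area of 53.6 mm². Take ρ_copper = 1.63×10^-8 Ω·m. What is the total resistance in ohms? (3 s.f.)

Seg 1: A = 132 mm² = 1.320e-04 m²
R_1 = (1.63×10^-8)(1580)/(1.320e-04) = 0.1951 Ω
Seg 2: A = πr² = π(1.1700e-02 m)² = 4.301e-04 m²
R_2 = (1.63×10^-8)(3430)/(4.301e-04) = 0.13 Ω
Seg 3: A = 53.6 mm² = 5.360e-05 m²
R_3 = (1.63×10^-8)(3760)/(5.360e-05) = 1.143 Ω
R_total = R_1 + R_2 + R_3 = 1.47 Ω

1.47 Ω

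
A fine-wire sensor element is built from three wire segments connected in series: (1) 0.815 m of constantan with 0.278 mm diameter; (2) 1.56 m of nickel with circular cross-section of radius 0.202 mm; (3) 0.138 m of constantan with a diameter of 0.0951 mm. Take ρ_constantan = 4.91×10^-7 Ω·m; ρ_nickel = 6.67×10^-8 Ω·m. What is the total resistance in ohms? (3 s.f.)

Seg 1: A = π(d/2)² = π(1.3900e-04 m)² = 6.070e-08 m²
R_1 = (4.91×10^-7)(0.815)/(6.070e-08) = 6.593 Ω
Seg 2: A = πr² = π(2.0200e-04 m)² = 1.282e-07 m²
R_2 = (6.67×10^-8)(1.56)/(1.282e-07) = 0.8117 Ω
Seg 3: A = π(d/2)² = π(4.7550e-05 m)² = 7.103e-09 m²
R_3 = (4.91×10^-7)(0.138)/(7.103e-09) = 9.539 Ω
R_total = R_1 + R_2 + R_3 = 16.9 Ω

16.9 Ω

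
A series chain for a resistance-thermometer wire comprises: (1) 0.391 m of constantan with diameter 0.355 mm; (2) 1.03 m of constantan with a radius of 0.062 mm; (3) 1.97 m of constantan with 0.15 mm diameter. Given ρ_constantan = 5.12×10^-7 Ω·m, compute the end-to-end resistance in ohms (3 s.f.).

Seg 1: A = π(d/2)² = π(1.7750e-04 m)² = 9.898e-08 m²
R_1 = (5.12×10^-7)(0.391)/(9.898e-08) = 2.023 Ω
Seg 2: A = πr² = π(6.2000e-05 m)² = 1.208e-08 m²
R_2 = (5.12×10^-7)(1.03)/(1.208e-08) = 43.67 Ω
Seg 3: A = π(d/2)² = π(7.5000e-05 m)² = 1.767e-08 m²
R_3 = (5.12×10^-7)(1.97)/(1.767e-08) = 57.08 Ω
R_total = R_1 + R_2 + R_3 = 103 Ω

103 Ω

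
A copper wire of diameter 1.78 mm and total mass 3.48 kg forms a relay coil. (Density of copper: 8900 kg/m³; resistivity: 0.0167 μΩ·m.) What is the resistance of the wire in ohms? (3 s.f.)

ρ = 0.0167 μΩ·m = 1.67×10^-8 Ω·m
A = π(d/2)² = π(8.9000e-04 m)² = 2.4885e-06 m²
L = m/(density·A) = 3.48/(8900×2.4885e-06) = 157.1 m
R = ρL/A = (1.67×10^-8)(157.1)/(2.4885e-06) = 1.05 Ω

1.05 Ω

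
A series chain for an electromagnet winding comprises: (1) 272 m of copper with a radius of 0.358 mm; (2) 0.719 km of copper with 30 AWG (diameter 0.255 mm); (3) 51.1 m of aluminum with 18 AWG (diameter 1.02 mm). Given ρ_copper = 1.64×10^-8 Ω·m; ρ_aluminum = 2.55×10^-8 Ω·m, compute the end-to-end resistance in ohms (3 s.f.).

244 Ω

Seg 1: A = πr² = π(3.5800e-04 m)² = 4.026e-07 m²
R_1 = (1.64×10^-8)(272)/(4.026e-07) = 11.08 Ω
Seg 2: A = π(0.255/2 mm)² = π(1.2750e-04 m)² = 5.107e-08 m²
R_2 = (1.64×10^-8)(719)/(5.107e-08) = 230.9 Ω
Seg 3: A = π(1.02/2 mm)² = π(5.1000e-04 m)² = 8.171e-07 m²
R_3 = (2.55×10^-8)(51.1)/(8.171e-07) = 1.595 Ω
R_total = R_1 + R_2 + R_3 = 244 Ω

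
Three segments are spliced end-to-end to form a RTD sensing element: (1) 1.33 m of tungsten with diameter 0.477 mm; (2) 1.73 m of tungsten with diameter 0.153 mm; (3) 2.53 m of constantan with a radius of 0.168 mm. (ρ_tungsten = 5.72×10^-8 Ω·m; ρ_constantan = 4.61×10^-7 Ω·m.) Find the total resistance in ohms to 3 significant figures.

Seg 1: A = π(d/2)² = π(2.3850e-04 m)² = 1.787e-07 m²
R_1 = (5.72×10^-8)(1.33)/(1.787e-07) = 0.4257 Ω
Seg 2: A = π(d/2)² = π(7.6500e-05 m)² = 1.839e-08 m²
R_2 = (5.72×10^-8)(1.73)/(1.839e-08) = 5.382 Ω
Seg 3: A = πr² = π(1.6800e-04 m)² = 8.867e-08 m²
R_3 = (4.61×10^-7)(2.53)/(8.867e-08) = 13.15 Ω
R_total = R_1 + R_2 + R_3 = 19.0 Ω

19.0 Ω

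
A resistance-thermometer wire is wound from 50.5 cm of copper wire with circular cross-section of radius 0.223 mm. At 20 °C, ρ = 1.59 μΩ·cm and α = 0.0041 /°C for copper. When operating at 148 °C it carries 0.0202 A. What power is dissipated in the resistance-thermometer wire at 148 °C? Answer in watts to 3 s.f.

ρ = 1.59 μΩ·cm = 1.59×10^-8 Ω·m
A = πr² = π(2.2300e-04 m)² = 1.562e-07 m²
R₍20₎ = ρL/A = (1.59×10^-8)(0.505)/(1.562e-07) = 0.0514 Ω
R₍148₎ = R₍20₎(1 + αΔT) = 0.0514 × (1 + 0.0041×128) = 0.07837 Ω
P = I²R = (0.0202)² × 0.07837 = 3.20×10^-5 W

3.20×10^-5 W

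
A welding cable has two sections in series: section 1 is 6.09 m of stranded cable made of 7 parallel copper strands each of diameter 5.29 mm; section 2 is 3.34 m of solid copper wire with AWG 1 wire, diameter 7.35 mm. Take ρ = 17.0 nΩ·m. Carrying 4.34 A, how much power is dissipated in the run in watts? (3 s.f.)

0.0379 W

ρ = 17.0 nΩ·m = 1.70×10^-8 Ω·m
Section 1: A_strand = π(2.6450e-03)² = 2.198e-05 m²; R₁ = ρL/(N·A_s) = (1.70×10^-8)(6.09)/(7×2.198e-05) = 6.729×10^-4 Ω
Section 2: A = π(7.35/2 mm)² = π(3.6750e-03 m)² = 4.243e-05 m²
R₂ = (1.70×10^-8)(3.34)/(4.243e-05) = 0.001338 Ω
R = R₁ + R₂ = 0.002011 Ω
P = I²R = (4.34)² × 0.002011 = 0.0379 W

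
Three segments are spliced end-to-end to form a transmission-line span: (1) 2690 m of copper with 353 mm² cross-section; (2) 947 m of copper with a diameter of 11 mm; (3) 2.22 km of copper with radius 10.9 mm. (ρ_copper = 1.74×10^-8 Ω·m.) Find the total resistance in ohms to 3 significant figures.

Seg 1: A = 353 mm² = 3.530e-04 m²
R_1 = (1.74×10^-8)(2690)/(3.530e-04) = 0.1326 Ω
Seg 2: A = π(d/2)² = π(5.5000e-03 m)² = 9.503e-05 m²
R_2 = (1.74×10^-8)(947)/(9.503e-05) = 0.1734 Ω
Seg 3: A = πr² = π(1.0900e-02 m)² = 3.733e-04 m²
R_3 = (1.74×10^-8)(2220)/(3.733e-04) = 0.1035 Ω
R_total = R_1 + R_2 + R_3 = 0.409 Ω

0.409 Ω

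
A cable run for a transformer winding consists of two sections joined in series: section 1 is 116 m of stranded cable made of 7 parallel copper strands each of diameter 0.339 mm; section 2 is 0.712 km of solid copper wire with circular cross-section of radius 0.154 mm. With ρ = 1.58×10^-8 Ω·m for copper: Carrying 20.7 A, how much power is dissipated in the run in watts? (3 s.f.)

Section 1: A_strand = π(1.6950e-04)² = 9.026e-08 m²; R₁ = ρL/(N·A_s) = (1.58×10^-8)(116)/(7×9.026e-08) = 2.901 Ω
Section 2: A = πr² = π(1.5400e-04 m)² = 7.451e-08 m²
R₂ = (1.58×10^-8)(712)/(7.451e-08) = 151 Ω
R = R₁ + R₂ = 153.9 Ω
P = I²R = (20.7)² × 153.9 = 65900 W

65900 W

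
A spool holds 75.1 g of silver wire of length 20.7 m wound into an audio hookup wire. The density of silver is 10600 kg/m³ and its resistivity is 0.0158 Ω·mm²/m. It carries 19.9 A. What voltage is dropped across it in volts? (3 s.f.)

ρ = 0.0158 Ω·mm²/m = 1.58×10^-8 Ω·m
A = m/(density·L) = 0.0751/(10600×20.7) = 3.4227e-07 m²
R = ρL/A = (1.58×10^-8)(20.7)/(3.4227e-07) = 0.9556 Ω
V = IR = 19.9 × 0.9556 = 19.0 V

19.0 V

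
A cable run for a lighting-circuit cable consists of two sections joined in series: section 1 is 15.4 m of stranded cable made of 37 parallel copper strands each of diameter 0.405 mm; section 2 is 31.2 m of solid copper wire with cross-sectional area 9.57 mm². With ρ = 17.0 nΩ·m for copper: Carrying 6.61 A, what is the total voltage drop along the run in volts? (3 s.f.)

ρ = 17.0 nΩ·m = 1.70×10^-8 Ω·m
Section 1: A_strand = π(2.0250e-04)² = 1.288e-07 m²; R₁ = ρL/(N·A_s) = (1.70×10^-8)(15.4)/(37×1.288e-07) = 0.05492 Ω
Section 2: A = 9.57 mm² = 9.570e-06 m²
R₂ = (1.70×10^-8)(31.2)/(9.570e-06) = 0.05542 Ω
R = R₁ + R₂ = 0.1103 Ω
V = IR = 6.61 × 0.1103 = 0.729 V

0.729 V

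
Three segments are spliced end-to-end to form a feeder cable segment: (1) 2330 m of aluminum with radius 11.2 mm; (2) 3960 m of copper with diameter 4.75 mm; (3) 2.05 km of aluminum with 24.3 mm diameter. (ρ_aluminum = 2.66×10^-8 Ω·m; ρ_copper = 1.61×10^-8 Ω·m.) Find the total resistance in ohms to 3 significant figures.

Seg 1: A = πr² = π(1.1200e-02 m)² = 3.941e-04 m²
R_1 = (2.66×10^-8)(2330)/(3.941e-04) = 0.1573 Ω
Seg 2: A = π(d/2)² = π(2.3750e-03 m)² = 1.772e-05 m²
R_2 = (1.61×10^-8)(3960)/(1.772e-05) = 3.598 Ω
Seg 3: A = π(d/2)² = π(1.2150e-02 m)² = 4.638e-04 m²
R_3 = (2.66×10^-8)(2050)/(4.638e-04) = 0.1176 Ω
R_total = R_1 + R_2 + R_3 = 3.87 Ω

3.87 Ω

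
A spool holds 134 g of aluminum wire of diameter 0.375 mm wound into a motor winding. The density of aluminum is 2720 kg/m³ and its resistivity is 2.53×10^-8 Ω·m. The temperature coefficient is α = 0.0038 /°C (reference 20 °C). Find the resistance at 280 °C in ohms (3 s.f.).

A = π(d/2)² = π(1.8750e-04 m)² = 1.1045e-07 m²
L = m/(density·A) = 0.134/(2720×1.1045e-07) = 446 m
R = ρL/A = (2.53×10^-8)(446)/(1.1045e-07) = 102.2 Ω
R(280 °C) = 102.2 × (1 + 0.0038×260) = 203 Ω

203 Ω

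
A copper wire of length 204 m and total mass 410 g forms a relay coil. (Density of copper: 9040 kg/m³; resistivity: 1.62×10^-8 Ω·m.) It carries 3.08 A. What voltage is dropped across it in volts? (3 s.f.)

A = m/(density·L) = 0.41/(9040×204) = 2.2232e-07 m²
R = ρL/A = (1.62×10^-8)(204)/(2.2232e-07) = 14.86 Ω
V = IR = 3.08 × 14.86 = 45.8 V

45.8 V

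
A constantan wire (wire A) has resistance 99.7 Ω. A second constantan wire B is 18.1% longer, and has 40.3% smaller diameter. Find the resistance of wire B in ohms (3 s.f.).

330 Ω

R ∝ L/d², so R_B/R_A = (1 + 18.1/100) × (1 − 40.3/100)⁻²
= 1.181 × 2.806 = 3.314
R_B = 3.314 × 99.7 = 330 Ω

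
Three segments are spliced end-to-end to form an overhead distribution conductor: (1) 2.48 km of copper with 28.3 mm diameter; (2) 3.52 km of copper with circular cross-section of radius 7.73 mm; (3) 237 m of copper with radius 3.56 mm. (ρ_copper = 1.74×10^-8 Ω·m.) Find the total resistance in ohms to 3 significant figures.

0.498 Ω

Seg 1: A = π(d/2)² = π(1.4150e-02 m)² = 6.290e-04 m²
R_1 = (1.74×10^-8)(2480)/(6.290e-04) = 0.0686 Ω
Seg 2: A = πr² = π(7.7300e-03 m)² = 1.877e-04 m²
R_2 = (1.74×10^-8)(3520)/(1.877e-04) = 0.3263 Ω
Seg 3: A = πr² = π(3.5600e-03 m)² = 3.982e-05 m²
R_3 = (1.74×10^-8)(237)/(3.982e-05) = 0.1036 Ω
R_total = R_1 + R_2 + R_3 = 0.498 Ω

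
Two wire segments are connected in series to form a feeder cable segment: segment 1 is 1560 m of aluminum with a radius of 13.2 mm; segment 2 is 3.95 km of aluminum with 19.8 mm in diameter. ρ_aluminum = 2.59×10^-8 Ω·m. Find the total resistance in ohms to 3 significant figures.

0.406 Ω

Segment 1: A = πr² = π(1.3200e-02 m)² = 5.474e-04 m²
R₁ = ρL/A = (2.59×10^-8)(1560)/(5.474e-04) = 0.07381 Ω
Segment 2: A = π(d/2)² = π(9.9000e-03 m)² = 3.079e-04 m²
R₂ = (2.59×10^-8)(3950)/(3.079e-04) = 0.3323 Ω
R = R₁ + R₂ = 0.406 Ω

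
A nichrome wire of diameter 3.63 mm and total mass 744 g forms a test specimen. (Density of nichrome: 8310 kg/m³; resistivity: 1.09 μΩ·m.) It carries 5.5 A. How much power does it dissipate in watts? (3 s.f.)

27.6 W

ρ = 1.09 μΩ·m = 1.09×10^-6 Ω·m
A = π(d/2)² = π(1.8150e-03 m)² = 1.0349e-05 m²
L = m/(density·A) = 0.744/(8310×1.0349e-05) = 8.651 m
R = ρL/A = (1.09×10^-6)(8.651)/(1.0349e-05) = 0.9112 Ω
P = I²R = (5.5)² × 0.9112 = 27.6 W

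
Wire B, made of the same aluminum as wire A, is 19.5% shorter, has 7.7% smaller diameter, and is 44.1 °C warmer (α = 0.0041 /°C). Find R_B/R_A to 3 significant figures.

R ∝ ρL/d² with ρ ∝ (1+αΔT), so R_B/R_A = (1 − 19.5/100) × (1 − 7.7/100)⁻² × (1 + 0.0041×44.1)
= 0.805 × 1.174 × 1.181 = 1.12

1.12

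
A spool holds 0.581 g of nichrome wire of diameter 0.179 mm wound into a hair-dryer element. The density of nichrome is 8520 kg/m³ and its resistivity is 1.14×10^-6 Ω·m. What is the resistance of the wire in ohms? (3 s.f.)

123 Ω

A = π(d/2)² = π(8.9500e-05 m)² = 2.5165e-08 m²
L = m/(density·A) = 5.810×10^-4/(8520×2.5165e-08) = 2.71 m
R = ρL/A = (1.14×10^-6)(2.71)/(2.5165e-08) = 123 Ω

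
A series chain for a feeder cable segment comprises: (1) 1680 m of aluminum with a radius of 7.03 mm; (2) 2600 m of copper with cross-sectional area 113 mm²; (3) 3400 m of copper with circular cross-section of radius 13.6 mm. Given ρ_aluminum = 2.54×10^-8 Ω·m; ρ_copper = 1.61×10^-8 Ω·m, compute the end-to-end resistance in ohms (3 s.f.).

Seg 1: A = πr² = π(7.0300e-03 m)² = 1.553e-04 m²
R_1 = (2.54×10^-8)(1680)/(1.553e-04) = 0.2748 Ω
Seg 2: A = 113 mm² = 1.130e-04 m²
R_2 = (1.61×10^-8)(2600)/(1.130e-04) = 0.3704 Ω
Seg 3: A = πr² = π(1.3600e-02 m)² = 5.811e-04 m²
R_3 = (1.61×10^-8)(3400)/(5.811e-04) = 0.09421 Ω
R_total = R_1 + R_2 + R_3 = 0.739 Ω

0.739 Ω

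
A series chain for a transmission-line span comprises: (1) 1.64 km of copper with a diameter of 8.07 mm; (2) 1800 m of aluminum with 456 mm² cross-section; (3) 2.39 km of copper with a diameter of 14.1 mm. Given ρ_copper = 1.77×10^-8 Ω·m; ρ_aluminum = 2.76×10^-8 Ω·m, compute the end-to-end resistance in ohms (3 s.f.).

0.947 Ω

Seg 1: A = π(d/2)² = π(4.0350e-03 m)² = 5.115e-05 m²
R_1 = (1.77×10^-8)(1640)/(5.115e-05) = 0.5675 Ω
Seg 2: A = 456 mm² = 4.560e-04 m²
R_2 = (2.76×10^-8)(1800)/(4.560e-04) = 0.1089 Ω
Seg 3: A = π(d/2)² = π(7.0500e-03 m)² = 1.561e-04 m²
R_3 = (1.77×10^-8)(2390)/(1.561e-04) = 0.2709 Ω
R_total = R_1 + R_2 + R_3 = 0.947 Ω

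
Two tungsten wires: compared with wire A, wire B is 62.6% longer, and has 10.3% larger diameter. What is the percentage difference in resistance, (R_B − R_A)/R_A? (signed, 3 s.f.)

33.7%

R ∝ L/d², so R_B/R_A = (1 + 62.6/100) × (1 + 10.3/100)⁻²
= 1.626 × 0.822 = 1.337
(R_B − R_A)/R_A = 1.337 − 1 = 33.7%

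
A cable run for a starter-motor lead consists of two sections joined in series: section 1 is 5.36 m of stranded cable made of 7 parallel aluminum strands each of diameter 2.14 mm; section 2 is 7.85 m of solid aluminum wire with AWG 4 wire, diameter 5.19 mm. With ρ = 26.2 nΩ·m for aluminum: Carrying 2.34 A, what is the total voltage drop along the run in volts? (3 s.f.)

0.0358 V

ρ = 26.2 nΩ·m = 2.62×10^-8 Ω·m
Section 1: A_strand = π(1.0700e-03)² = 3.597e-06 m²; R₁ = ρL/(N·A_s) = (2.62×10^-8)(5.36)/(7×3.597e-06) = 0.005578 Ω
Section 2: A = π(5.19/2 mm)² = π(2.5950e-03 m)² = 2.116e-05 m²
R₂ = (2.62×10^-8)(7.85)/(2.116e-05) = 0.009722 Ω
R = R₁ + R₂ = 0.0153 Ω
V = IR = 2.34 × 0.0153 = 0.0358 V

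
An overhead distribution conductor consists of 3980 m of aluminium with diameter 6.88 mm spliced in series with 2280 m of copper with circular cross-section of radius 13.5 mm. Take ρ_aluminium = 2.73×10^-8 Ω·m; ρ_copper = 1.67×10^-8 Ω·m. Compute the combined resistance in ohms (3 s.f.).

Segment 1: A = π(d/2)² = π(3.4400e-03 m)² = 3.718e-05 m²
R₁ = ρL/A = (2.73×10^-8)(3980)/(3.718e-05) = 2.923 Ω
Segment 2: A = πr² = π(1.3500e-02 m)² = 5.726e-04 m²
R₂ = (1.67×10^-8)(2280)/(5.726e-04) = 0.0665 Ω
R = R₁ + R₂ = 2.99 Ω

2.99 Ω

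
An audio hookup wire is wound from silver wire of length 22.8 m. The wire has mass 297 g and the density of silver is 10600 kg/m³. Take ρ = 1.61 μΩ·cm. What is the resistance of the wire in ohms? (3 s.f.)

ρ = 1.61 μΩ·cm = 1.61×10^-8 Ω·m
A = m/(density·L) = 0.297/(10600×22.8) = 1.2289e-06 m²
R = ρL/A = (1.61×10^-8)(22.8)/(1.2289e-06) = 0.299 Ω

0.299 Ω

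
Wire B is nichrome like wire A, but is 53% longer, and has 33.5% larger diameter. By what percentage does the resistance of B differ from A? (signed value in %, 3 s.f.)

-14.2%

R ∝ L/d², so R_B/R_A = (1 + 53/100) × (1 + 33.5/100)⁻²
= 1.53 × 0.5611 = 0.8585
(R_B − R_A)/R_A = 0.8585 − 1 = -14.2%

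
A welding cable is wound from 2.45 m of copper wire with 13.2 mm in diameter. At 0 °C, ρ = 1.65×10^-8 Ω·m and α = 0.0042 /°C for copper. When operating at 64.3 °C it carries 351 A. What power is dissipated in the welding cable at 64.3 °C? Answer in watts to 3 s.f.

A = π(d/2)² = π(6.6000e-03 m)² = 1.368e-04 m²
R₍0₎ = ρL/A = (1.65×10^-8)(2.45)/(1.368e-04) = 2.954×10^-4 Ω
R₍64.3₎ = R₍0₎(1 + αΔT) = 2.954×10^-4 × (1 + 0.0042×64.3) = 3.752×10^-4 Ω
P = I²R = (351)² × 3.752×10^-4 = 46.2 W

46.2 W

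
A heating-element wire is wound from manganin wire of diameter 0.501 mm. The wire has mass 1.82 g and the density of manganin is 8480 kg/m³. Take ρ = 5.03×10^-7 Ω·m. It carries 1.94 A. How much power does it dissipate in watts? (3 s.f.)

A = π(d/2)² = π(2.5050e-04 m)² = 1.9714e-07 m²
L = m/(density·A) = 0.00182/(8480×1.9714e-07) = 1.089 m
R = ρL/A = (5.03×10^-7)(1.089)/(1.9714e-07) = 2.778 Ω
P = I²R = (1.94)² × 2.778 = 10.5 W

10.5 W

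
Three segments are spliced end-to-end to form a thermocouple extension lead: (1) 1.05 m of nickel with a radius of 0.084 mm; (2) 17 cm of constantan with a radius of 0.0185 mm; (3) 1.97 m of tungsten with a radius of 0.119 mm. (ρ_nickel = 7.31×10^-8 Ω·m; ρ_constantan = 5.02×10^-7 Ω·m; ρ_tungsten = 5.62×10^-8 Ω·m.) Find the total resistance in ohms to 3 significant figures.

Seg 1: A = πr² = π(8.4000e-05 m)² = 2.217e-08 m²
R_1 = (7.31×10^-8)(1.05)/(2.217e-08) = 3.463 Ω
Seg 2: A = πr² = π(1.8500e-05 m)² = 1.075e-09 m²
R_2 = (5.02×10^-7)(0.17)/(1.075e-09) = 79.37 Ω
Seg 3: A = πr² = π(1.1900e-04 m)² = 4.449e-08 m²
R_3 = (5.62×10^-8)(1.97)/(4.449e-08) = 2.489 Ω
R_total = R_1 + R_2 + R_3 = 85.3 Ω

85.3 Ω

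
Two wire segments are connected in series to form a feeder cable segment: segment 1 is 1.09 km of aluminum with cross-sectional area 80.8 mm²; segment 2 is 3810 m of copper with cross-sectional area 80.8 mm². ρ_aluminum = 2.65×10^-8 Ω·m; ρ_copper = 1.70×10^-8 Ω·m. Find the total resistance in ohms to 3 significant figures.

1.16 Ω

Segment 1: A = 80.8 mm² = 8.080e-05 m²
R₁ = ρL/A = (2.65×10^-8)(1090)/(8.080e-05) = 0.3575 Ω
R₂ = (1.70×10^-8)(3810)/(8.080e-05) = 0.8016 Ω
R = R₁ + R₂ = 1.16 Ω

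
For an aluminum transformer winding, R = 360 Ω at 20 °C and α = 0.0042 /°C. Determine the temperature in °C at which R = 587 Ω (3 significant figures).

170 °C

R = R₀(1 + α(T − T₀)) ⇒ T = T₀ + (R/R₀ − 1)/α
T = 20 + (587/360 − 1)/0.0042 = 20 + (0.6306)/0.0042 = 170 °C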